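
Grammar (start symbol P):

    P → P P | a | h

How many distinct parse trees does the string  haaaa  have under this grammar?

Parse trees for haaaa (showing first 6 of 14):
  [P [P h] [P [P a] [P [P a] [P [P a] [P a]]]]]
  [P [P h] [P [P a] [P [P [P a] [P a]] [P a]]]]
  [P [P h] [P [P [P a] [P a]] [P [P a] [P a]]]]
  [P [P h] [P [P [P a] [P [P a] [P a]]] [P a]]]
  [P [P h] [P [P [P [P a] [P a]] [P a]] [P a]]]
  [P [P [P h] [P a]] [P [P a] [P [P a] [P a]]]]

14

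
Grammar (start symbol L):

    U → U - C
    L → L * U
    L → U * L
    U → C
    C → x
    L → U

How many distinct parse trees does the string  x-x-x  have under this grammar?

Parse trees for x-x-x:
  [L [U [U [U [C x]] - [C x]] - [C x]]]

1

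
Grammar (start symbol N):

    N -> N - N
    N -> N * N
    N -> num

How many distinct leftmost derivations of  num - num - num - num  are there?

Parse trees for num - num - num - num:
  [N [N num] - [N [N num] - [N [N num] - [N num]]]]
  [N [N num] - [N [N [N num] - [N num]] - [N num]]]
  [N [N [N num] - [N num]] - [N [N num] - [N num]]]
  [N [N [N num] - [N [N num] - [N num]]] - [N num]]
  [N [N [N [N num] - [N num]] - [N num]] - [N num]]

5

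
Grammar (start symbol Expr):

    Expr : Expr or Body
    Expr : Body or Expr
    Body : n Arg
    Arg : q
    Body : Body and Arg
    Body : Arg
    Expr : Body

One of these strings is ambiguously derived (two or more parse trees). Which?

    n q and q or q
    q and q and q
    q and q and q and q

n q and q or q: 2 trees
q and q and q: 1 tree
q and q and q and q: 1 tree

n q and q or q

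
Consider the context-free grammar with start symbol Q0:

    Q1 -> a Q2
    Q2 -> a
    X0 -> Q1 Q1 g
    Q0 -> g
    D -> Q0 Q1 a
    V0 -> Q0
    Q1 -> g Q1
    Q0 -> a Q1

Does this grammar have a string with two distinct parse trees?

Unambiguous

(V0, X0, D are unreachable from Q0, so their rules don't affect L(Q0).) Each reachable nonterminal has at most one production per leading terminal, and all productions are right-linear; the derivation is determined token-by-token.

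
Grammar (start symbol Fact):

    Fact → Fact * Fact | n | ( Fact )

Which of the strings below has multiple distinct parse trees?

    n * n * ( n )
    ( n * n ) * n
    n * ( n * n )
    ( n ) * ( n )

n * n * ( n ): 2 trees
( n * n ) * n: 1 tree
n * ( n * n ): 1 tree
( n ) * ( n ): 1 tree

n * n * ( n )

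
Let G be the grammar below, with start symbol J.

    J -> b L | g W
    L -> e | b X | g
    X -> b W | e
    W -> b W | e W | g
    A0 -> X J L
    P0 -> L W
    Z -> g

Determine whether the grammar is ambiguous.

(A0, P0, Z are unreachable from J, so their rules don't affect L(J).) Each reachable nonterminal has at most one production per leading terminal, and all productions are right-linear; the derivation is determined token-by-token.

Unambiguous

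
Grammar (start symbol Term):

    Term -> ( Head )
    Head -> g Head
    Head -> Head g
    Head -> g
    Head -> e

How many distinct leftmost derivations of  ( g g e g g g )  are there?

Parse trees for ( g g e g g g ) (showing first 6 of 10):
  [Term ( [Head g [Head g [Head [Head [Head [Head e] g] g] g]]] )]
  [Term ( [Head g [Head [Head g [Head [Head [Head e] g] g]] g]] )]
  [Term ( [Head g [Head [Head [Head g [Head [Head e] g]] g] g]] )]
  [Term ( [Head g [Head [Head [Head [Head g [Head e]] g] g] g]] )]
  [Term ( [Head [Head g [Head g [Head [Head [Head e] g] g]]] g] )]
  [Term ( [Head [Head g [Head [Head g [Head [Head e] g]] g]] g] )]

10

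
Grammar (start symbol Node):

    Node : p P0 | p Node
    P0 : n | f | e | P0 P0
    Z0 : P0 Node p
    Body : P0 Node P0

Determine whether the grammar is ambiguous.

Ambiguous

Witness: p e e e

Derivation 1: Node ⇒ p P0 ⇒ p P0 P0 ⇒ p e P0 ⇒ p e P0 P0 ⇒ p e e P0 ⇒ p e e e
Derivation 2: Node ⇒ p P0 ⇒ p P0 P0 ⇒ p P0 P0 P0 ⇒ p e P0 P0 ⇒ p e e P0 ⇒ p e e e

Two distinct leftmost derivations for the same string.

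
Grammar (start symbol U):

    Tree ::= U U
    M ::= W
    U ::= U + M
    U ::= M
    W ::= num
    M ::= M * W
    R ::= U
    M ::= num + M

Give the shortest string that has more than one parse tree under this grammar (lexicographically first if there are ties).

num + num

length 1: no string has ≥2 trees
length 3: num + num has 2 parse trees

Two derivations of num + num:
  U ⇒ U + M ⇒ M + M ⇒ W + M ⇒ num + M ⇒ num + W ⇒ num + num
  U ⇒ M ⇒ num + M ⇒ num + W ⇒ num + num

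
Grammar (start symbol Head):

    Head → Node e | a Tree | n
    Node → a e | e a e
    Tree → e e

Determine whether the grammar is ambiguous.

Ambiguous

Witness: a e e

Derivation 1: Head ⇒ Node e ⇒ a e e
Derivation 2: Head ⇒ a Tree ⇒ a e e

Two distinct leftmost derivations for the same string.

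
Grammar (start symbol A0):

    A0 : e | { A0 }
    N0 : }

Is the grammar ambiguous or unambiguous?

Only A0 is reachable from A0; ignoring the rest: Each string is a nest of matched brackets around a single atom. An opening bracket forces the recursive rule; an atom forces the base rule.

Unambiguous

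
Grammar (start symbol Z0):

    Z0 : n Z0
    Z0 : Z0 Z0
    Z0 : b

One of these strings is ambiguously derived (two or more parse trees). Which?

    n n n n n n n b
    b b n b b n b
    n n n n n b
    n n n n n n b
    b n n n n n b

n n n n n n n b: 1 tree
b b n b b n b: 23 trees
n n n n n b: 1 tree
n n n n n n b: 1 tree
b n n n n n b: 1 tree

b b n b b n b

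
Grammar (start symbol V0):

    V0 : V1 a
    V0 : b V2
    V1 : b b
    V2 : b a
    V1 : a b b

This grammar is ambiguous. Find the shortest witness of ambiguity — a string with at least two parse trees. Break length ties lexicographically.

length 3: b b a has 2 parse trees

Two derivations of b b a:
  V0 ⇒ V1 a ⇒ b b a
  V0 ⇒ b V2 ⇒ b b a

b b a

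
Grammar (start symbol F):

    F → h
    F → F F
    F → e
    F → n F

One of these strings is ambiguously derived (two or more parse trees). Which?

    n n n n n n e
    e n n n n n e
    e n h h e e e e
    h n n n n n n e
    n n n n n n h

e n h h e e e e

n n n n n n e: 1 tree
e n n n n n e: 1 tree
e n h h e e e e: 297 trees
h n n n n n n e: 1 tree
n n n n n n h: 1 tree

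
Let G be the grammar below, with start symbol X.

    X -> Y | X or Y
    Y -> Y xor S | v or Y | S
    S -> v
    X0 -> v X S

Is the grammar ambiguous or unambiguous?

Ambiguous

Witness: v or v

Derivation 1: X ⇒ Y ⇒ v or Y ⇒ v or S ⇒ v or v
Derivation 2: X ⇒ X or Y ⇒ Y or Y ⇒ S or Y ⇒ v or Y ⇒ v or S ⇒ v or v

Two distinct leftmost derivations for the same string.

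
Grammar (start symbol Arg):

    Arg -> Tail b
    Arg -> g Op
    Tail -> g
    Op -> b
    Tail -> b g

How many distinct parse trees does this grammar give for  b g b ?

Parse trees for b g b:
  [Arg [Tail b g] b]

1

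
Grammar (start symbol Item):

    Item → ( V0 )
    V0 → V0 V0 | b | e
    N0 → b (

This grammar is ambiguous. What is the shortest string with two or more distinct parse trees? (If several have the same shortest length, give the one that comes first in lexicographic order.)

( b b b )

length 3: no string has ≥2 trees
length 4: no string has ≥2 trees
length 5: ( b b b ) has 2 parse trees

Two derivations of ( b b b ):
  Item ⇒ ( V0 ) ⇒ ( V0 V0 ) ⇒ ( V0 V0 V0 ) ⇒ ( b V0 V0 ) ⇒ ( b b V0 ) ⇒ ( b b b )
  Item ⇒ ( V0 ) ⇒ ( V0 V0 ) ⇒ ( b V0 ) ⇒ ( b V0 V0 ) ⇒ ( b b V0 ) ⇒ ( b b b )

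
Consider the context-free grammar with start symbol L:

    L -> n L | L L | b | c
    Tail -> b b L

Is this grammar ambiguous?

Witness: b b b

Derivation 1: L ⇒ L L ⇒ L L L ⇒ b L L ⇒ b b L ⇒ b b b
Derivation 2: L ⇒ L L ⇒ b L ⇒ b L L ⇒ b b L ⇒ b b b

Two distinct leftmost derivations for the same string.

Ambiguous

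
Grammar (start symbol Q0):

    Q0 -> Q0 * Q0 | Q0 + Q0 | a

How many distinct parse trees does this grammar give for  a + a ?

1

Parse trees for a + a:
  [Q0 [Q0 a] + [Q0 a]]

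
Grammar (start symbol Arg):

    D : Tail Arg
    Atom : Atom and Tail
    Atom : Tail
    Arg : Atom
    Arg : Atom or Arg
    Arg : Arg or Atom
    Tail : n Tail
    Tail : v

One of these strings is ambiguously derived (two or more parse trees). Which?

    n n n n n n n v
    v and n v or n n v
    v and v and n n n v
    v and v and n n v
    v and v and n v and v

n n n n n n n v: 1 tree
v and n v or n n v: 2 trees
v and v and n n n v: 1 tree
v and v and n n v: 1 tree
v and v and n v and v: 1 tree

v and n v or n n v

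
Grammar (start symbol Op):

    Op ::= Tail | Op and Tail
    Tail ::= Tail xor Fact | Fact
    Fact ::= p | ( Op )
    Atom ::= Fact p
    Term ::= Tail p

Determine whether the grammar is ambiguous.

Unambiguous

(Atom, Term are unreachable from Op, so their rules don't affect L(Op).) Op → Op and Tail | Tail  ;  Tail → Tail xor Fact | Fact  — a left-associative chain with Fact at the bottom. Each string factors uniquely by precedence.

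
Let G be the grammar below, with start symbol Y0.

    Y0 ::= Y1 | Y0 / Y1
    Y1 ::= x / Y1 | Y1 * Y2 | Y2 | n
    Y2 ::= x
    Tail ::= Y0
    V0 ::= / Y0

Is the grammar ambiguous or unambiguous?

Ambiguous

Witness: x / n

Derivation 1: Y0 ⇒ Y1 ⇒ x / Y1 ⇒ x / n
Derivation 2: Y0 ⇒ Y0 / Y1 ⇒ Y1 / Y1 ⇒ Y2 / Y1 ⇒ x / Y1 ⇒ x / n

Two distinct leftmost derivations for the same string.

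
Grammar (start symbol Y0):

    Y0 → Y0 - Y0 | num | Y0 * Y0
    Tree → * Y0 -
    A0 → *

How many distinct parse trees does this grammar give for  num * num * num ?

2

Parse trees for num * num * num:
  [Y0 [Y0 num] * [Y0 [Y0 num] * [Y0 num]]]
  [Y0 [Y0 [Y0 num] * [Y0 num]] * [Y0 num]]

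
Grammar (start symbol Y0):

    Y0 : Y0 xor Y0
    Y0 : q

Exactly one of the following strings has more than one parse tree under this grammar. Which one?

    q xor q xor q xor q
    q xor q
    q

q xor q xor q xor q

q xor q xor q xor q: 5 trees
q xor q: 1 tree
q: 1 tree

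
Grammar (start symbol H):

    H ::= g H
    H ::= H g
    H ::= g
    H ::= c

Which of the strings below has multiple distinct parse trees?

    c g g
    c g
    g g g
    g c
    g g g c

c g g: 1 tree
c g: 1 tree
g g g: 4 trees
g c: 1 tree
g g g c: 1 tree

g g g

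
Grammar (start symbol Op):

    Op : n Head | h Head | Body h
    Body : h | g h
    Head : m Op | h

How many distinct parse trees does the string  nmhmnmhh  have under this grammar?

Parse trees for nmhmnmhh:
  [Op n [Head m [Op h [Head m [Op n [Head m [Op h [Head h]]]]]]]]
  [Op n [Head m [Op h [Head m [Op n [Head m [Op [Body h] h]]]]]]]

2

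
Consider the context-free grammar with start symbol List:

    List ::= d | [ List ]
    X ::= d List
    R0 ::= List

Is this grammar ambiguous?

(X, R0 are unreachable from List, so their rules don't affect L(List).) Each string is a nest of matched brackets around a single atom. An opening bracket forces the recursive rule; an atom forces the base rule.

Unambiguous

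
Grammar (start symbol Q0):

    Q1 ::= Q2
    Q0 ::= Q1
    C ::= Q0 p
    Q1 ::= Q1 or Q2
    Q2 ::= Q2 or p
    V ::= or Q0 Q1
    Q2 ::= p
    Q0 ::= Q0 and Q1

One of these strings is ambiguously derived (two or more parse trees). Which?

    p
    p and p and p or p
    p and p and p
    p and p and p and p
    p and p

p and p and p or p

p: 1 tree
p and p and p or p: 2 trees
p and p and p: 1 tree
p and p and p and p: 1 tree
p and p: 1 tree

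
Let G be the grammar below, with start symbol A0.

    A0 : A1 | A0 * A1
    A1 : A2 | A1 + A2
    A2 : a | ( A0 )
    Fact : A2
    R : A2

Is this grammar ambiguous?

(Fact, R are unreachable from A0, so their rules don't affect L(A0).) This is a standard precedence ladder (A0 over A1 over A2), with each level left-recursive on its own operator ('*' at A0, '+' at A1). That structure is LR(1), hence unambiguous.

Unambiguous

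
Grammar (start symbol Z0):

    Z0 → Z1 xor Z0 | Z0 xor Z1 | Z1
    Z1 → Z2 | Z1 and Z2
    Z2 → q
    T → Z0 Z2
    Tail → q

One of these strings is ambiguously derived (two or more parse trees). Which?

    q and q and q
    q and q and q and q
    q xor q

q xor q

q and q and q: 1 tree
q and q and q and q: 1 tree
q xor q: 2 trees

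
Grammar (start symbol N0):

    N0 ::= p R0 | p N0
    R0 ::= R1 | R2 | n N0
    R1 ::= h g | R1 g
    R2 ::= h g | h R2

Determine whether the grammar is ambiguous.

Ambiguous

Witness: p h g

Derivation 1: N0 ⇒ p R0 ⇒ p R1 ⇒ p h g
Derivation 2: N0 ⇒ p R0 ⇒ p R2 ⇒ p h g

Two distinct leftmost derivations for the same string.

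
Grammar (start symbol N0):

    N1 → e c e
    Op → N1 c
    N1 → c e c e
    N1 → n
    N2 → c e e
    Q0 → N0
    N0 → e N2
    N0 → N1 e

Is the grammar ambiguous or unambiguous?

Ambiguous

Witness: e c e e

Derivation 1: N0 ⇒ e N2 ⇒ e c e e
Derivation 2: N0 ⇒ N1 e ⇒ e c e e

Two distinct leftmost derivations for the same string.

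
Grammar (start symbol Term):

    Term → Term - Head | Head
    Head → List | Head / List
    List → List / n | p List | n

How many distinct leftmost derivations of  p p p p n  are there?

1

Parse trees for p p p p n:
  [Term [Head [List p [List p [List p [List p [List n]]]]]]]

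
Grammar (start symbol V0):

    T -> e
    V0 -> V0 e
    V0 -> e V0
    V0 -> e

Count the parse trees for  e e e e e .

16

Parse trees for e e e e e (showing first 6 of 16):
  [V0 [V0 [V0 [V0 [V0 e] e] e] e] e]
  [V0 [V0 [V0 [V0 e [V0 e]] e] e] e]
  [V0 [V0 [V0 e [V0 [V0 e] e]] e] e]
  [V0 [V0 [V0 e [V0 e [V0 e]]] e] e]
  [V0 [V0 e [V0 [V0 [V0 e] e] e]] e]
  [V0 [V0 e [V0 [V0 e [V0 e]] e]] e]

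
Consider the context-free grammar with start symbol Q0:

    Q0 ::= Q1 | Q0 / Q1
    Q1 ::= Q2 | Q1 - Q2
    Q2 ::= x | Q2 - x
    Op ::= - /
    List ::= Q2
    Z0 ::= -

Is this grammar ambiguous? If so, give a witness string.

Witness: x - x

Derivation 1: Q0 ⇒ Q1 ⇒ Q2 ⇒ Q2 - x ⇒ x - x
Derivation 2: Q0 ⇒ Q1 ⇒ Q1 - Q2 ⇒ Q2 - Q2 ⇒ x - Q2 ⇒ x - x

Two distinct leftmost derivations for the same string.

Ambiguous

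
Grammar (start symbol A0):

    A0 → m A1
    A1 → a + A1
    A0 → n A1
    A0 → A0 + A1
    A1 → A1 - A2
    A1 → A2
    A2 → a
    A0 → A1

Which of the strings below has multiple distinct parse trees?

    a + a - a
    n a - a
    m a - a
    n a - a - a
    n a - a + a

a + a - a

a + a - a: 3 trees
n a - a: 1 tree
m a - a: 1 tree
n a - a - a: 1 tree
n a - a + a: 1 tree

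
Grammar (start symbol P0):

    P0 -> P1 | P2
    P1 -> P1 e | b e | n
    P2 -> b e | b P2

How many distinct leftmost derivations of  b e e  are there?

Parse trees for b e e:
  [P0 [P1 [P1 b e] e]]

1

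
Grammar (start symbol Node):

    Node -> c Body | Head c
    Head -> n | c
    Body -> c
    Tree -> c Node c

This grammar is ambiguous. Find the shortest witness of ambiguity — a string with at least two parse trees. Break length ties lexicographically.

length 2: c c has 2 parse trees

Two derivations of c c:
  Node ⇒ c Body ⇒ c c
  Node ⇒ Head c ⇒ c c

c c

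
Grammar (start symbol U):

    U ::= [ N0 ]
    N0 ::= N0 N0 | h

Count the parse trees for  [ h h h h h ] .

14

Parse trees for [ h h h h h ] (showing first 6 of 14):
  [U [ [N0 [N0 h] [N0 [N0 h] [N0 [N0 h] [N0 [N0 h] [N0 h]]]]] ]]
  [U [ [N0 [N0 h] [N0 [N0 h] [N0 [N0 [N0 h] [N0 h]] [N0 h]]]] ]]
  [U [ [N0 [N0 h] [N0 [N0 [N0 h] [N0 h]] [N0 [N0 h] [N0 h]]]] ]]
  [U [ [N0 [N0 h] [N0 [N0 [N0 h] [N0 [N0 h] [N0 h]]] [N0 h]]] ]]
  [U [ [N0 [N0 h] [N0 [N0 [N0 [N0 h] [N0 h]] [N0 h]] [N0 h]]] ]]
  [U [ [N0 [N0 [N0 h] [N0 h]] [N0 [N0 h] [N0 [N0 h] [N0 h]]]] ]]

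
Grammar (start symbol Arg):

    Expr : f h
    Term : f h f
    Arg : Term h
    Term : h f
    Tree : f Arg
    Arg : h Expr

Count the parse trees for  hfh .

2

Parse trees for hfh:
  [Arg [Term h f] h]
  [Arg h [Expr f h]]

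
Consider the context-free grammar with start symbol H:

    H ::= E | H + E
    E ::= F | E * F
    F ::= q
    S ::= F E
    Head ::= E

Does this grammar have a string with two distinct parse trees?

Only H, E, F are reachable from H; ignoring the rest: This is a standard precedence ladder (H over E over F), with each level left-recursive on its own operator ('+' at H, '*' at E). That structure is LR(1), hence unambiguous.

Unambiguous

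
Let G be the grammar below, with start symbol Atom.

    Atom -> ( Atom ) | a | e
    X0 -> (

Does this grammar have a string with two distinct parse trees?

Unambiguous

Only Atom is reachable from Atom; ignoring the rest: L(Atom) is { openⁿ atom closeⁿ : n ≥ 0 }. The bracket depth fixes n, and the derivation is forced at every step.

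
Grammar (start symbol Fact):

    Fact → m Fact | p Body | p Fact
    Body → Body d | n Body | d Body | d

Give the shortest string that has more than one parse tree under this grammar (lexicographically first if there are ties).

p d d

length 2: no string has ≥2 trees
length 3: p d d has 2 parse trees

Two derivations of p d d:
  Fact ⇒ p Body ⇒ p Body d ⇒ p d d
  Fact ⇒ p Body ⇒ p d Body ⇒ p d d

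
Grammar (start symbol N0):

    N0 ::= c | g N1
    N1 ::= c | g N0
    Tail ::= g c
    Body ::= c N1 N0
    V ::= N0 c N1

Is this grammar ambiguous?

Unambiguous

Only N0, N1 are reachable from N0; ignoring the rest: The reachable rules are right-linear with at most one rule per (nonterminal, next-terminal) pair. Each input token forces the next rule, so parsing is deterministic.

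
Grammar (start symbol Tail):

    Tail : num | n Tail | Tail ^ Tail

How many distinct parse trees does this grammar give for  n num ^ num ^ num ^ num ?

14

Parse trees for n num ^ num ^ num ^ num (showing first 6 of 14):
  [Tail n [Tail [Tail num] ^ [Tail [Tail num] ^ [Tail [Tail num] ^ [Tail num]]]]]
  [Tail n [Tail [Tail num] ^ [Tail [Tail [Tail num] ^ [Tail num]] ^ [Tail num]]]]
  [Tail n [Tail [Tail [Tail num] ^ [Tail num]] ^ [Tail [Tail num] ^ [Tail num]]]]
  [Tail n [Tail [Tail [Tail num] ^ [Tail [Tail num] ^ [Tail num]]] ^ [Tail num]]]
  [Tail n [Tail [Tail [Tail [Tail num] ^ [Tail num]] ^ [Tail num]] ^ [Tail num]]]
  [Tail [Tail n [Tail num]] ^ [Tail [Tail num] ^ [Tail [Tail num] ^ [Tail num]]]]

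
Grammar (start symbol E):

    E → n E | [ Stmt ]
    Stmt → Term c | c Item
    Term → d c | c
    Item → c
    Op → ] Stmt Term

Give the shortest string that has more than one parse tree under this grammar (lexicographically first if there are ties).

[ c c ]

length 4: [ c c ] has 2 parse trees

Two derivations of [ c c ]:
  E ⇒ [ Stmt ] ⇒ [ Term c ] ⇒ [ c c ]
  E ⇒ [ Stmt ] ⇒ [ c Item ] ⇒ [ c c ]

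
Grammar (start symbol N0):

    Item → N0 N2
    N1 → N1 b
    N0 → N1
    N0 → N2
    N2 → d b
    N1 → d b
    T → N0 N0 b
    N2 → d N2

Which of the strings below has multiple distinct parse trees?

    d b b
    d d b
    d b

d b

d b b: 1 tree
d d b: 1 tree
d b: 2 trees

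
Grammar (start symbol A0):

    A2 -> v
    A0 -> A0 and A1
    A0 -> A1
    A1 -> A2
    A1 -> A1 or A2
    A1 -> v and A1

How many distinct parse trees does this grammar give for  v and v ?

Parse trees for v and v:
  [A0 [A0 [A1 [A2 v]]] and [A1 [A2 v]]]
  [A0 [A1 v and [A1 [A2 v]]]]

2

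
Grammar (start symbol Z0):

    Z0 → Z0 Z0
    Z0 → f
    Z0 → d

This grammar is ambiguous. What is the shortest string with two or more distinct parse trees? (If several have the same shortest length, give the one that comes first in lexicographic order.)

length 1: no string has ≥2 trees
length 2: no string has ≥2 trees
length 3: d d d has 2 parse trees

Two derivations of d d d:
  Z0 ⇒ Z0 Z0 ⇒ Z0 Z0 Z0 ⇒ d Z0 Z0 ⇒ d d Z0 ⇒ d d d
  Z0 ⇒ Z0 Z0 ⇒ d Z0 ⇒ d Z0 Z0 ⇒ d d Z0 ⇒ d d d

d d d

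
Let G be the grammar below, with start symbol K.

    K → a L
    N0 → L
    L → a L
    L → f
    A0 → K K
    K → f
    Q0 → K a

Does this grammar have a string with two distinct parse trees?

(Q0, N0, A0 are unreachable from K, so their rules don't affect L(K).) Restricted to the reachable nonterminals, every rule has the form A → t or A → t B, and no two rules for the same A share a first terminal. The grammar encodes a DFA — one run per string.

Unambiguous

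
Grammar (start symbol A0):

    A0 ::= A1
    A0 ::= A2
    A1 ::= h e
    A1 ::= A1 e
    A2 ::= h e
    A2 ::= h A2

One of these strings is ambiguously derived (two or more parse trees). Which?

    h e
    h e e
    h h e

h e

h e: 2 trees
h e e: 1 tree
h h e: 1 tree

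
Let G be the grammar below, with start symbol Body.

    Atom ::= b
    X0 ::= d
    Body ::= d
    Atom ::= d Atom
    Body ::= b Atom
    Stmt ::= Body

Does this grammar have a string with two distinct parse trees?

(X0, Stmt are unreachable from Body, so their rules don't affect L(Body).) Restricted to the reachable nonterminals, every rule has the form A → t or A → t B, and no two rules for the same A share a first terminal. The grammar encodes a DFA — one run per string.

Unambiguous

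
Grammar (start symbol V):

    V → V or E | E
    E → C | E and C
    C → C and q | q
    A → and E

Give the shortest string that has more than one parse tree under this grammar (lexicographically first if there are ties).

q and q

length 1: no string has ≥2 trees
length 3: q and q has 2 parse trees

Two derivations of q and q:
  V ⇒ E ⇒ C ⇒ C and q ⇒ q and q
  V ⇒ E ⇒ E and C ⇒ C and C ⇒ q and C ⇒ q and q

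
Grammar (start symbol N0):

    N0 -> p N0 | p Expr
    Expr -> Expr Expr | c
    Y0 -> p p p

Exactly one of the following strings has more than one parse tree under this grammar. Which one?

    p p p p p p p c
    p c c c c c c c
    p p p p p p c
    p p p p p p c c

p p p p p p p c: 1 tree
p c c c c c c c: 132 trees
p p p p p p c: 1 tree
p p p p p p c c: 1 tree

p c c c c c c c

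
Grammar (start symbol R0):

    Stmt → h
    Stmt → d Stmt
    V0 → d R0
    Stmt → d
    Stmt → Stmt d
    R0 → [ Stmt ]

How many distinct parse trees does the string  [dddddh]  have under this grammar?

1

Parse trees for [dddddh]:
  [R0 [ [Stmt d [Stmt d [Stmt d [Stmt d [Stmt d [Stmt h]]]]]] ]]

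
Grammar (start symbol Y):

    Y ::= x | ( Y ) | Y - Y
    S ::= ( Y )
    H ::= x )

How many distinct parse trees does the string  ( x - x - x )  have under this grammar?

2

Parse trees for ( x - x - x ):
  [Y ( [Y [Y x] - [Y [Y x] - [Y x]]] )]
  [Y ( [Y [Y [Y x] - [Y x]] - [Y x]] )]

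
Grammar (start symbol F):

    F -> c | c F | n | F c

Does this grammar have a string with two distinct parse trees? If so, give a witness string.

Ambiguous

Witness: c c

Derivation 1: F ⇒ c F ⇒ c c
Derivation 2: F ⇒ F c ⇒ c c

Two distinct leftmost derivations for the same string.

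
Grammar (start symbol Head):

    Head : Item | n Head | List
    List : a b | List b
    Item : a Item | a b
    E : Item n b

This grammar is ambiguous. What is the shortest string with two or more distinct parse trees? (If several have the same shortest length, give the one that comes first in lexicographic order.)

length 2: a b has 2 parse trees

Two derivations of a b:
  Head ⇒ Item ⇒ a b
  Head ⇒ List ⇒ a b

a b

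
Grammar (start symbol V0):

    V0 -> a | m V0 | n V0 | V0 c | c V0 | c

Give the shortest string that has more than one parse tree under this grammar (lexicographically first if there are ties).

length 1: no string has ≥2 trees
length 2: c c has 2 parse trees

Two derivations of c c:
  V0 ⇒ V0 c ⇒ c c
  V0 ⇒ c V0 ⇒ c c

c c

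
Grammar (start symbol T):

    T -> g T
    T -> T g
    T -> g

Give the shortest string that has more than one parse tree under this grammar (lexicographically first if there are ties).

g g

length 1: no string has ≥2 trees
length 2: g g has 2 parse trees

Two derivations of g g:
  T ⇒ g T ⇒ g g
  T ⇒ T g ⇒ g g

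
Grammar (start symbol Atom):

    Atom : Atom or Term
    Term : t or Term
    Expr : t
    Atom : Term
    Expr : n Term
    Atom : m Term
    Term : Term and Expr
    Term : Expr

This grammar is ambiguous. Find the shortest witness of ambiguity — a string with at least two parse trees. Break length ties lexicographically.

length 1: no string has ≥2 trees
length 2: no string has ≥2 trees
length 3: t or t has 2 parse trees

Two derivations of t or t:
  Atom ⇒ Atom or Term ⇒ Term or Term ⇒ Expr or Term ⇒ t or Term ⇒ t or Expr ⇒ t or t
  Atom ⇒ Term ⇒ t or Term ⇒ t or Expr ⇒ t or t

t or t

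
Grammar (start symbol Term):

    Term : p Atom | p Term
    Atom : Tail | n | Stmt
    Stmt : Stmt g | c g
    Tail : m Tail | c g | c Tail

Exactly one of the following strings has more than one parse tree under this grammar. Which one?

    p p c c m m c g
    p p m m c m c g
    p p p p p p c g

p p p p p p c g

p p c c m m c g: 1 tree
p p m m c m c g: 1 tree
p p p p p p c g: 2 trees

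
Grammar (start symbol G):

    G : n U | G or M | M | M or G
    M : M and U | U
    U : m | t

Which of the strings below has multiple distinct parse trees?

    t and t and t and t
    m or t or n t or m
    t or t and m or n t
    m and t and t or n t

t and t and t and t: 1 tree
m or t or n t or m: 3 trees
t or t and m or n t: 1 tree
m and t and t or n t: 1 tree

m or t or n t or m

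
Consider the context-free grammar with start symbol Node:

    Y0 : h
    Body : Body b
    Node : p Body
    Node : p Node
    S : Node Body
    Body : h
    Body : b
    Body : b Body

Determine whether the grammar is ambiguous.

Ambiguous

Witness: p b b

Derivation 1: Node ⇒ p Body ⇒ p Body b ⇒ p b b
Derivation 2: Node ⇒ p Body ⇒ p b Body ⇒ p b b

Two distinct leftmost derivations for the same string.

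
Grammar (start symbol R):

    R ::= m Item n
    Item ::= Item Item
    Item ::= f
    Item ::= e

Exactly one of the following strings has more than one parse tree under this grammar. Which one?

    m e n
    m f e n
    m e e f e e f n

m e n: 1 tree
m f e n: 1 tree
m e e f e e f n: 42 trees

m e e f e e f n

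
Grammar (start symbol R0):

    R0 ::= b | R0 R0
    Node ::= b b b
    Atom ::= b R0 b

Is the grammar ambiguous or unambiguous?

Ambiguous

Witness: b b b

Derivation 1: R0 ⇒ R0 R0 ⇒ b R0 ⇒ b R0 R0 ⇒ b b R0 ⇒ b b b
Derivation 2: R0 ⇒ R0 R0 ⇒ R0 R0 R0 ⇒ b R0 R0 ⇒ b b R0 ⇒ b b b

Two distinct leftmost derivations for the same string.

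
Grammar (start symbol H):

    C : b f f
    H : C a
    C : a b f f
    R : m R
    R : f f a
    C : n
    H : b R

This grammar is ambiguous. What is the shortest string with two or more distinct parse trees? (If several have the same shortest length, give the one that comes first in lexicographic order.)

length 2: no string has ≥2 trees
length 4: b f f a has 2 parse trees

Two derivations of b f f a:
  H ⇒ C a ⇒ b f f a
  H ⇒ b R ⇒ b f f a

b f f a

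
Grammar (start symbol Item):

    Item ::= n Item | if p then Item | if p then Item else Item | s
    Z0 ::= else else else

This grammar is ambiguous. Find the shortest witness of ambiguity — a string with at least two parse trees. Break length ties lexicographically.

if p then if p then s else s

length 1: no string has ≥2 trees
length 2: no string has ≥2 trees
length 3: no string has ≥2 trees
length 4: no string has ≥2 trees
length 5: no string has ≥2 trees
length 6: no string has ≥2 trees
length 7: no string has ≥2 trees
length 8: no string has ≥2 trees
length 9: if p then if p then s else s has 2 parse trees

Two derivations of if p then if p then s else s:
  Item ⇒ if p then Item ⇒ if p then if p then Item else Item ⇒ if p then if p then s else Item ⇒ if p then if p then s else s
  Item ⇒ if p then Item else Item ⇒ if p then if p then Item else Item ⇒ if p then if p then s else Item ⇒ if p then if p then s else s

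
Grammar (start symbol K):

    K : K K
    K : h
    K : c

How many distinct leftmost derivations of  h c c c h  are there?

14

Parse trees for h c c c h (showing first 6 of 14):
  [K [K h] [K [K c] [K [K c] [K [K c] [K h]]]]]
  [K [K h] [K [K c] [K [K [K c] [K c]] [K h]]]]
  [K [K h] [K [K [K c] [K c]] [K [K c] [K h]]]]
  [K [K h] [K [K [K c] [K [K c] [K c]]] [K h]]]
  [K [K h] [K [K [K [K c] [K c]] [K c]] [K h]]]
  [K [K [K h] [K c]] [K [K c] [K [K c] [K h]]]]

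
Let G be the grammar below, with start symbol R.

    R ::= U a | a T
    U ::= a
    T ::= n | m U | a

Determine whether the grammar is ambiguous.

Ambiguous

Witness: a a

Derivation 1: R ⇒ U a ⇒ a a
Derivation 2: R ⇒ a T ⇒ a a

Two distinct leftmost derivations for the same string.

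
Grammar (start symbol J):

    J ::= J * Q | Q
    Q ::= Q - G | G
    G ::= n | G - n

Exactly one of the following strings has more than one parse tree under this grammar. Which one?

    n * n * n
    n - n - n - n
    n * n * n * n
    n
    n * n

n * n * n: 1 tree
n - n - n - n: 8 trees
n * n * n * n: 1 tree
n: 1 tree
n * n: 1 tree

n - n - n - n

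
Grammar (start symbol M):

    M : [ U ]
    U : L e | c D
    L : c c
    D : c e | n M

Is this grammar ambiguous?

Ambiguous

Witness: [ c c e ]

Derivation 1: M ⇒ [ U ] ⇒ [ L e ] ⇒ [ c c e ]
Derivation 2: M ⇒ [ U ] ⇒ [ c D ] ⇒ [ c c e ]

Two distinct leftmost derivations for the same string.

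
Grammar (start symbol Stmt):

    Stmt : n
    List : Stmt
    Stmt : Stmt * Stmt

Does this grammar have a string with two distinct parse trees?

Ambiguous

Witness: n * n * n

Derivation 1: Stmt ⇒ Stmt * Stmt ⇒ n * Stmt ⇒ n * Stmt * Stmt ⇒ n * n * Stmt ⇒ n * n * n
Derivation 2: Stmt ⇒ Stmt * Stmt ⇒ Stmt * Stmt * Stmt ⇒ n * Stmt * Stmt ⇒ n * n * Stmt ⇒ n * n * n

Two distinct leftmost derivations for the same string.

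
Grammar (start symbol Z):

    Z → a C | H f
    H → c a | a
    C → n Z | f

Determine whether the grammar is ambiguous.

Ambiguous

Witness: a f

Derivation 1: Z ⇒ a C ⇒ a f
Derivation 2: Z ⇒ H f ⇒ a f

Two distinct leftmost derivations for the same string.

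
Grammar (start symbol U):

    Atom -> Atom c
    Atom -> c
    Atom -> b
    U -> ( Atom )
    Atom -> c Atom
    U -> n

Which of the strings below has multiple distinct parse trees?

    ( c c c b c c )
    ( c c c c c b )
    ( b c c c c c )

( c c c b c c )

( c c c b c c ): 10 trees
( c c c c c b ): 1 tree
( b c c c c c ): 1 tree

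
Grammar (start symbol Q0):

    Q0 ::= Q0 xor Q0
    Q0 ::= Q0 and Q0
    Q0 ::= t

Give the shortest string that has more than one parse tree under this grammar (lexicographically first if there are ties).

length 1: no string has ≥2 trees
length 3: no string has ≥2 trees
length 5: t and t and t has 2 parse trees

Two derivations of t and t and t:
  Q0 ⇒ Q0 and Q0 ⇒ Q0 and Q0 and Q0 ⇒ t and Q0 and Q0 ⇒ t and t and Q0 ⇒ t and t and t
  Q0 ⇒ Q0 and Q0 ⇒ t and Q0 ⇒ t and Q0 and Q0 ⇒ t and t and Q0 ⇒ t and t and t

t and t and t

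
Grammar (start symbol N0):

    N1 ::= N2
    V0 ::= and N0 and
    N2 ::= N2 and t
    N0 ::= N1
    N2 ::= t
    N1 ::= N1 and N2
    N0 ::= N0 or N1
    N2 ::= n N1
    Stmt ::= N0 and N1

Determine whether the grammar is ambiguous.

Ambiguous

Witness: t and t

Derivation 1: N0 ⇒ N1 ⇒ N2 ⇒ N2 and t ⇒ t and t
Derivation 2: N0 ⇒ N1 ⇒ N1 and N2 ⇒ N2 and N2 ⇒ t and N2 ⇒ t and t

Two distinct leftmost derivations for the same string.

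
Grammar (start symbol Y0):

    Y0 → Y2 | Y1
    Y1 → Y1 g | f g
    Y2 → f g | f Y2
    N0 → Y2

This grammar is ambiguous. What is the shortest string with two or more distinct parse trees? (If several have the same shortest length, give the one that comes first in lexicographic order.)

length 2: f g has 2 parse trees

Two derivations of f g:
  Y0 ⇒ Y2 ⇒ f g
  Y0 ⇒ Y1 ⇒ f g

f g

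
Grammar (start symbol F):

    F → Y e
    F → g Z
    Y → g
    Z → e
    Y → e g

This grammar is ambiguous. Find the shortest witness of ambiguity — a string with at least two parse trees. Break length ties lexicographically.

g e

length 2: g e has 2 parse trees

Two derivations of g e:
  F ⇒ Y e ⇒ g e
  F ⇒ g Z ⇒ g e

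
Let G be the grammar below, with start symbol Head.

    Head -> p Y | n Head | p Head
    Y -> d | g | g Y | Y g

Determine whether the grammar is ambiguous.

Witness: p g g

Derivation 1: Head ⇒ p Y ⇒ p g Y ⇒ p g g
Derivation 2: Head ⇒ p Y ⇒ p Y g ⇒ p g g

Two distinct leftmost derivations for the same string.

Ambiguous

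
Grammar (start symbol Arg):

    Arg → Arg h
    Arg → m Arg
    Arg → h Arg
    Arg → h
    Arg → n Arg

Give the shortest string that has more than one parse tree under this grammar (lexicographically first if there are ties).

h h

length 1: no string has ≥2 trees
length 2: h h has 2 parse trees

Two derivations of h h:
  Arg ⇒ Arg h ⇒ h h
  Arg ⇒ h Arg ⇒ h h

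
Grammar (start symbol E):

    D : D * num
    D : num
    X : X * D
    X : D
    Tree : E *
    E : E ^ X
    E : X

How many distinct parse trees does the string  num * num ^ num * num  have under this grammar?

4

Parse trees for num * num ^ num * num:
  [E [E [X [X [D num]] * [D num]]] ^ [X [X [D num]] * [D num]]]
  [E [E [X [X [D num]] * [D num]]] ^ [X [D [D num] * num]]]
  [E [E [X [D [D num] * num]]] ^ [X [X [D num]] * [D num]]]
  [E [E [X [D [D num] * num]]] ^ [X [D [D num] * num]]]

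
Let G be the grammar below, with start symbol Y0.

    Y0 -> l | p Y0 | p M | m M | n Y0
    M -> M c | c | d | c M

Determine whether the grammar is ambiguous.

Witness: m c c

Derivation 1: Y0 ⇒ m M ⇒ m M c ⇒ m c c
Derivation 2: Y0 ⇒ m M ⇒ m c M ⇒ m c c

Two distinct leftmost derivations for the same string.

Ambiguous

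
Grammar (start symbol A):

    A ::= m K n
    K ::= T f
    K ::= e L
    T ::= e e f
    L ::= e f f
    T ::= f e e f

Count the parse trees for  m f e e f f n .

1

Parse trees for m f e e f f n:
  [A m [K [T f e e f] f] n]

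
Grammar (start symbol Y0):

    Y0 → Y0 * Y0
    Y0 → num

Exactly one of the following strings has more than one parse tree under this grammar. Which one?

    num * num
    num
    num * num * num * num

num * num * num * num

num * num: 1 tree
num: 1 tree
num * num * num * num: 5 trees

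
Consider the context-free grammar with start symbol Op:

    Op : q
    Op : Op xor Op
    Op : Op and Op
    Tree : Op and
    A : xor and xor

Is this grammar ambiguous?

Witness: q and q and q

Derivation 1: Op ⇒ Op and Op ⇒ q and Op ⇒ q and Op and Op ⇒ q and q and Op ⇒ q and q and q
Derivation 2: Op ⇒ Op and Op ⇒ Op and Op and Op ⇒ q and Op and Op ⇒ q and q and Op ⇒ q and q and q

Two distinct leftmost derivations for the same string.

Ambiguous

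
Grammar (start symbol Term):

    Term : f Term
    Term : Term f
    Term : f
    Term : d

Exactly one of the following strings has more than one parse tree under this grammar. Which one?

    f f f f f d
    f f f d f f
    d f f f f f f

f f f d f f

f f f f f d: 1 tree
f f f d f f: 10 trees
d f f f f f f: 1 tree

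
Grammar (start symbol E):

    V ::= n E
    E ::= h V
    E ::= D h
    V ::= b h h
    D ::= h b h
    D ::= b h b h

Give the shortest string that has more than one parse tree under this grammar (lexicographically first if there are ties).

length 4: h b h h has 2 parse trees

Two derivations of h b h h:
  E ⇒ h V ⇒ h b h h
  E ⇒ D h ⇒ h b h h

h b h h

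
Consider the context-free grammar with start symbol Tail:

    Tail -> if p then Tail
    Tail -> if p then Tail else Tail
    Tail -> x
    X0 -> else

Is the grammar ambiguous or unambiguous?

Witness: if p then if p then x else x

Derivation 1: Tail ⇒ if p then Tail ⇒ if p then if p then Tail else Tail ⇒ if p then if p then x else Tail ⇒ if p then if p then x else x
Derivation 2: Tail ⇒ if p then Tail else Tail ⇒ if p then if p then Tail else Tail ⇒ if p then if p then x else Tail ⇒ if p then if p then x else x

Two distinct leftmost derivations for the same string.

Ambiguous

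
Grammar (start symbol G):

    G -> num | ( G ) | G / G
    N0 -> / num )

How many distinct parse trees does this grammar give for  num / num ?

Parse trees for num / num:
  [G [G num] / [G num]]

1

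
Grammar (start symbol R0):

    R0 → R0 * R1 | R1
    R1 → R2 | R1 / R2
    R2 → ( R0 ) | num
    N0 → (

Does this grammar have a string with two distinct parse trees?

(N0 is unreachable from R0, so its rules don't affect L(R0).) This is a standard precedence ladder (R0 over R1 over R2), with each level left-recursive on its own operator ('*' at R0, '/' at R1). That structure is LR(1), hence unambiguous.

Unambiguous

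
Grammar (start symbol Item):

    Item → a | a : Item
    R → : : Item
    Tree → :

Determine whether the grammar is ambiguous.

Only Item is reachable from Item; ignoring the rest: The reachable grammar is A → atom sep A | atom. Each atom is followed by either the separator (recurse) or end-of-string (stop) — no choice point.

Unambiguous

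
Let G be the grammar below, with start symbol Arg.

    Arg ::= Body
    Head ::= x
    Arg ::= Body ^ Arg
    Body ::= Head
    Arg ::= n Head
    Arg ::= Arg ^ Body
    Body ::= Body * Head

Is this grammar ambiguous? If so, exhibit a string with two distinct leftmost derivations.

Witness: x ^ x

Derivation 1: Arg ⇒ Body ^ Arg ⇒ Head ^ Arg ⇒ x ^ Arg ⇒ x ^ Body ⇒ x ^ Head ⇒ x ^ x
Derivation 2: Arg ⇒ Arg ^ Body ⇒ Body ^ Body ⇒ Head ^ Body ⇒ x ^ Body ⇒ x ^ Head ⇒ x ^ x

Two distinct leftmost derivations for the same string.

Ambiguous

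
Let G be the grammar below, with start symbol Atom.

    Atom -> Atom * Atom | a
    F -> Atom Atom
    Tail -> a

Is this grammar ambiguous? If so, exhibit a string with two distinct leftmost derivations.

Ambiguous

Witness: a * a * a

Derivation 1: Atom ⇒ Atom * Atom ⇒ Atom * Atom * Atom ⇒ a * Atom * Atom ⇒ a * a * Atom ⇒ a * a * a
Derivation 2: Atom ⇒ Atom * Atom ⇒ a * Atom ⇒ a * Atom * Atom ⇒ a * a * Atom ⇒ a * a * a

Two distinct leftmost derivations for the same string.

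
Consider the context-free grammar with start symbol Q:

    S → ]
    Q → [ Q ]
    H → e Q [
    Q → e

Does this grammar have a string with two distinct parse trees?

Unambiguous

Only Q is reachable from Q; ignoring the rest: Each string is a nest of matched brackets around a single atom. An opening bracket forces the recursive rule; an atom forces the base rule.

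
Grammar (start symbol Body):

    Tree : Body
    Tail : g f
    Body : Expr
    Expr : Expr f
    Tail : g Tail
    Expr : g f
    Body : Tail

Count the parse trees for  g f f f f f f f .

Parse trees for g f f f f f f f:
  [Body [Expr [Expr [Expr [Expr [Expr [Expr [Expr g f] f] f] f] f] f] f]]

1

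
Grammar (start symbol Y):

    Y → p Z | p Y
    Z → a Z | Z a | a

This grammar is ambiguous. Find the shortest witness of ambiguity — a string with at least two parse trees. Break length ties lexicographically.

length 2: no string has ≥2 trees
length 3: p a a has 2 parse trees

Two derivations of p a a:
  Y ⇒ p Z ⇒ p a Z ⇒ p a a
  Y ⇒ p Z ⇒ p Z a ⇒ p a a

p a a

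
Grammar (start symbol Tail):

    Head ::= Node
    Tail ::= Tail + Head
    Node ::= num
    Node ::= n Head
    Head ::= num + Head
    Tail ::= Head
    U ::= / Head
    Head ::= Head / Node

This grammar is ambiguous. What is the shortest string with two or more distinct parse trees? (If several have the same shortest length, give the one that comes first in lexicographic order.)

num + num

length 1: no string has ≥2 trees
length 2: no string has ≥2 trees
length 3: num + num has 2 parse trees

Two derivations of num + num:
  Tail ⇒ Tail + Head ⇒ Head + Head ⇒ Node + Head ⇒ num + Head ⇒ num + Node ⇒ num + num
  Tail ⇒ Head ⇒ num + Head ⇒ num + Node ⇒ num + num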